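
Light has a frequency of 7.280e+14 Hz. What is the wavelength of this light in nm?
411.80 nm

Using the wave equation: c = fλ

Solving for wavelength:
λ = c/f = (3×10⁸ m/s) / (7.280e+14 Hz)
λ = 411.80 nm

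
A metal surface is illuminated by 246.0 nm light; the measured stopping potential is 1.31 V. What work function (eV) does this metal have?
3.73 eV

The stopping potential gives the maximum kinetic energy: KE_max = eV_s = 1.31 eV

From Einstein's photoelectric equation: KE_max = hc/λ - φ
Rearranging: φ = hc/λ - KE_max

Calculate photon energy:
E_photon = hc/λ = (6.626×10⁻³⁴ J·s)(3×10⁸ m/s) / (246.0×10⁻⁹ m) = 5.0400 eV

Therefore:
φ = 5.0400 - 1.31 = 3.73 eV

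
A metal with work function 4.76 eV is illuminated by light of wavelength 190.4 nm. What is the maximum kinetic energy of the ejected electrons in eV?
1.7518 eV

Using Einstein's photoelectric equation: KE_max = hf - φ = hc/λ - φ

First, calculate the photon energy:
E_photon = hc/λ = (6.626×10⁻³⁴ J·s)(3×10⁸ m/s) / (190.4×10⁻⁹ m)
E_photon = 6.5118 eV

Then, the maximum kinetic energy:
KE_max = E_photon - φ = 6.5118 eV - 4.76 eV = 1.7518 eV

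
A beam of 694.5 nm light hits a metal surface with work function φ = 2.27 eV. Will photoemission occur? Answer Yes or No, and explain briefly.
No

For photoemission, the photon energy must exceed the work function.

Photon energy: E = hc/λ = 1.7852 eV
Work function: φ = 2.27 eV

Since E_photon (1.7852 eV) < φ (2.27 eV), photoemission will NOT occur.
The threshold wavelength is λ₀ = hc/φ = 546.2 nm.
Since 694.5 nm > 546.2 nm, the photons lack sufficient energy.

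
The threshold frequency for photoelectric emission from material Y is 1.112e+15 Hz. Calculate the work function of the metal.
4.60 eV

At the threshold frequency, photon energy equals work function:
φ = hf₀

Calculating:
φ = (6.626×10⁻³⁴ J·s)(1.112e+15 Hz)
φ = 4.60 eV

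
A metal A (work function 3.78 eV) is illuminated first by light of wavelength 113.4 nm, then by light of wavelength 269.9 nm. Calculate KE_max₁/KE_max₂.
8.7910

Using Einstein's equation: KE_max = hc/λ - φ

For λ₁ = 113.4 nm:
E₁ = hc/λ₁ = 10.9334 eV
KE₁ = E₁ - φ = 10.9334 - 3.78 = 7.1534 eV

For λ₂ = 269.9 nm:
E₂ = hc/λ₂ = 4.5937 eV
KE₂ = E₂ - φ = 4.5937 - 3.78 = 0.8137 eV

Ratio: KE₁/KE₂ = 7.1534/0.8137 = 8.7910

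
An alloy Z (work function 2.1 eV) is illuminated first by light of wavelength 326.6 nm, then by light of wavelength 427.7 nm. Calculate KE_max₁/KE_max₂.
2.1233

Using Einstein's equation: KE_max = hc/λ - φ

For λ₁ = 326.6 nm:
E₁ = hc/λ₁ = 3.7962 eV
KE₁ = E₁ - φ = 3.7962 - 2.1 = 1.6962 eV

For λ₂ = 427.7 nm:
E₂ = hc/λ₂ = 2.8989 eV
KE₂ = E₂ - φ = 2.8989 - 2.1 = 0.7989 eV

Ratio: KE₁/KE₂ = 1.6962/0.7989 = 2.1233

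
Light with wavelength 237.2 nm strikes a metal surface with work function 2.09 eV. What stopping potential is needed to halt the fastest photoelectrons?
3.1370 V

The stopping potential V_s satisfies: eV_s = KE_max

First, find KE_max using Einstein's equation:
E_photon = hc/λ = 5.2270 eV
KE_max = E_photon - φ = 5.2270 - 2.09 = 3.1370 eV

Since eV_s = KE_max:
V_s = KE_max/e = 3.1370 V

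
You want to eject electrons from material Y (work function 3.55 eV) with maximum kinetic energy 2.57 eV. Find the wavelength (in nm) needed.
202.59 nm

From Einstein's equation: KE_max = hc/λ - φ

Rearranging for λ:
hc/λ = KE_max + φ
λ = hc/(KE_max + φ)

Required photon energy:
E_photon = KE_max + φ = 2.57 + 3.55 = 6.12 eV

Required wavelength:
λ = hc/E_photon = (6.626×10⁻³⁴)(3×10⁸) / (6.12 × 1.602×10⁻¹⁹)
λ = 202.59 nm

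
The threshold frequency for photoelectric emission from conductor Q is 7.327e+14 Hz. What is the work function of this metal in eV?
3.03 eV

At the threshold frequency, photon energy equals work function:
φ = hf₀

Calculating:
φ = (6.626×10⁻³⁴ J·s)(7.327e+14 Hz)
φ = 3.03 eV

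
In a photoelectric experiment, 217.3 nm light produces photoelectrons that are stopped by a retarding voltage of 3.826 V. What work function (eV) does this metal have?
1.88 eV

The stopping potential gives the maximum kinetic energy: KE_max = eV_s = 3.826 eV

From Einstein's photoelectric equation: KE_max = hc/λ - φ
Rearranging: φ = hc/λ - KE_max

Calculate photon energy:
E_photon = hc/λ = (6.626×10⁻³⁴ J·s)(3×10⁸ m/s) / (217.3×10⁻⁹ m) = 5.7057 eV

Therefore:
φ = 5.7057 - 3.826 = 1.88 eV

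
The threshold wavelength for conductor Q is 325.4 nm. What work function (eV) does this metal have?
3.81 eV

At the threshold wavelength, photon energy equals work function:
φ = hc/λ₀

Calculating:
φ = (6.626×10⁻³⁴ J·s)(3×10⁸ m/s) / (325.4×10⁻⁹ m)
φ = 3.81 eV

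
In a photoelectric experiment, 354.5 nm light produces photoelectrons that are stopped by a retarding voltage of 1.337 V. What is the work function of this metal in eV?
2.16 eV

The stopping potential gives the maximum kinetic energy: KE_max = eV_s = 1.337 eV

From Einstein's photoelectric equation: KE_max = hc/λ - φ
Rearranging: φ = hc/λ - KE_max

Calculate photon energy:
E_photon = hc/λ = (6.626×10⁻³⁴ J·s)(3×10⁸ m/s) / (354.5×10⁻⁹ m) = 3.4974 eV

Therefore:
φ = 3.4974 - 1.337 = 2.16 eV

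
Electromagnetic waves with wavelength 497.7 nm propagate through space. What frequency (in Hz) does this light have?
6.0236e+14 Hz

Using the wave equation: c = fλ

Solving for frequency:
f = c/λ = (3×10⁸ m/s) / (497.7×10⁻⁹ m)
f = 6.0236e+14 Hz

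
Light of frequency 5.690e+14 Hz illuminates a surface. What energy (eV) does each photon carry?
2.3532 eV

Using E = hf:

E = hf = (6.626×10⁻³⁴ J·s)(5.690e+14 Hz)
E = 2.3532 eV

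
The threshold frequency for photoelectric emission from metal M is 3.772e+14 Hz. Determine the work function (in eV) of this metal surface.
1.56 eV

At the threshold frequency, photon energy equals work function:
φ = hf₀

Calculating:
φ = (6.626×10⁻³⁴ J·s)(3.772e+14 Hz)
φ = 1.56 eV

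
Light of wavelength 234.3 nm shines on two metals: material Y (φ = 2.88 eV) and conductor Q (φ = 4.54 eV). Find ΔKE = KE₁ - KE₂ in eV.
1.6600 eV

Using KE_max = hc/λ - φ for each metal:

Photon energy: E = hc/λ = 5.2917 eV

For material Y (φ₁ = 2.88 eV):
KE₁ = E - φ₁ = 5.2917 - 2.88 = 2.4117 eV

For conductor Q (φ₂ = 4.54 eV):
KE₂ = E - φ₂ = 5.2917 - 4.54 = 0.7517 eV

Difference:
ΔKE = KE₁ - KE₂ = 2.4117 - 0.7517 = 1.6600 eV

Note: The difference equals the difference in work functions: 4.54 - 2.88 = 1.66 eV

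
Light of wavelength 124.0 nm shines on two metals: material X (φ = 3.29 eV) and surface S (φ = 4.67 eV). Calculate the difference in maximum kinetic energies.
1.3800 eV

Using KE_max = hc/λ - φ for each metal:

Photon energy: E = hc/λ = 9.9987 eV

For material X (φ₁ = 3.29 eV):
KE₁ = E - φ₁ = 9.9987 - 3.29 = 6.7087 eV

For surface S (φ₂ = 4.67 eV):
KE₂ = E - φ₂ = 9.9987 - 4.67 = 5.3287 eV

Difference:
ΔKE = KE₁ - KE₂ = 6.7087 - 5.3287 = 1.3800 eV

Note: The difference equals the difference in work functions: 4.67 - 3.29 = 1.38 eV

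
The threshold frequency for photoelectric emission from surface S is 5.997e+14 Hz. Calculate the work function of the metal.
2.48 eV

At the threshold frequency, photon energy equals work function:
φ = hf₀

Calculating:
φ = (6.626×10⁻³⁴ J·s)(5.997e+14 Hz)
φ = 2.48 eV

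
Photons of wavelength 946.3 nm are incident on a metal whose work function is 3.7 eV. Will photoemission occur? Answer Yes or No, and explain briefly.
No

For photoemission, the photon energy must exceed the work function.

Photon energy: E = hc/λ = 1.3102 eV
Work function: φ = 3.7 eV

Since E_photon (1.3102 eV) < φ (3.7 eV), photoemission will NOT occur.
The threshold wavelength is λ₀ = hc/φ = 335.1 nm.
Since 946.3 nm > 335.1 nm, the photons lack sufficient energy.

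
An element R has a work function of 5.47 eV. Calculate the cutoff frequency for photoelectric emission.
1.3226e+15 Hz

The threshold frequency is when the photon energy equals the work function:
hf₀ = φ

Solving for f₀:
f₀ = φ/h = (5.47 eV × 1.602×10⁻¹⁹ J/eV) / (6.626×10⁻³⁴ J·s)
f₀ = 1.3226e+15 Hz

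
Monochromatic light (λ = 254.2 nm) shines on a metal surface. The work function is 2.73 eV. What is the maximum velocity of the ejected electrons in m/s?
8.6913e+05 m/s

First, find the maximum kinetic energy:
E_photon = hc/λ = 4.8774 eV
KE_max = E_photon - φ = 4.8774 - 2.73 = 2.1474 eV

Convert to Joules: KE_max = 2.1474 × 1.602×10⁻¹⁹ J = 3.4406e-19 J

Then use KE = ½mv² to find velocity:
v = √(2·KE/m) = √(2 × 3.4406e-19 J / 9.109e-31 kg)
v = 8.6913e+05 m/s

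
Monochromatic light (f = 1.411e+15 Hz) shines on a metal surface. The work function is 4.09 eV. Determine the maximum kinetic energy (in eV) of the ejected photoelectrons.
1.7454 eV

Using Einstein's photoelectric equation: KE_max = hf - φ

First, calculate the photon energy:
E_photon = hf = (6.626×10⁻³⁴ J·s)(1.411e+15 Hz)
E_photon = 5.8354 eV

Then, the maximum kinetic energy:
KE_max = E_photon - φ = 5.8354 eV - 4.09 eV = 1.7454 eV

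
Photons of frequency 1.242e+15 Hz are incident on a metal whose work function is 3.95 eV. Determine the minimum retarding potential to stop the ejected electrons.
1.1865 V

The stopping potential V_s satisfies: eV_s = KE_max

First, find KE_max using Einstein's equation:
E_photon = hf = (6.626×10⁻³⁴ J·s)(1.242e+15 Hz) = 5.1365 eV
KE_max = E_photon - φ = 5.1365 - 3.95 = 1.1865 eV

Since eV_s = KE_max:
V_s = KE_max/e = 1.1865 V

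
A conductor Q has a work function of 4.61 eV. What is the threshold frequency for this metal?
1.1147e+15 Hz

The threshold frequency is when the photon energy equals the work function:
hf₀ = φ

Solving for f₀:
f₀ = φ/h = (4.61 eV × 1.602×10⁻¹⁹ J/eV) / (6.626×10⁻³⁴ J·s)
f₀ = 1.1147e+15 Hz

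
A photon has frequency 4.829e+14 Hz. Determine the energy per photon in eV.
1.9971 eV

Using E = hf:

E = hf = (6.626×10⁻³⁴ J·s)(4.829e+14 Hz)
E = 1.9971 eV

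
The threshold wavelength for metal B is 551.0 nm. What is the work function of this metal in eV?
2.25 eV

At the threshold wavelength, photon energy equals work function:
φ = hc/λ₀

Calculating:
φ = (6.626×10⁻³⁴ J·s)(3×10⁸ m/s) / (551.0×10⁻⁹ m)
φ = 2.25 eV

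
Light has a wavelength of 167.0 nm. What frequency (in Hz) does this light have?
1.7952e+15 Hz

Using the wave equation: c = fλ

Solving for frequency:
f = c/λ = (3×10⁸ m/s) / (167.0×10⁻⁹ m)
f = 1.7952e+15 Hz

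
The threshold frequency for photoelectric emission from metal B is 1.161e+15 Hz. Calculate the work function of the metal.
4.80 eV

At the threshold frequency, photon energy equals work function:
φ = hf₀

Calculating:
φ = (6.626×10⁻³⁴ J·s)(1.161e+15 Hz)
φ = 4.80 eV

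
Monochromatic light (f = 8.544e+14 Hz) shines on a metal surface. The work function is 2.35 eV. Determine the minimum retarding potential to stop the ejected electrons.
1.1835 V

The stopping potential V_s satisfies: eV_s = KE_max

First, find KE_max using Einstein's equation:
E_photon = hf = (6.626×10⁻³⁴ J·s)(8.544e+14 Hz) = 3.5335 eV
KE_max = E_photon - φ = 3.5335 - 2.35 = 1.1835 eV

Since eV_s = KE_max:
V_s = KE_max/e = 1.1835 V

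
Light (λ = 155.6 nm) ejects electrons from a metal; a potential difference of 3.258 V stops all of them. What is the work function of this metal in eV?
4.71 eV

The stopping potential gives the maximum kinetic energy: KE_max = eV_s = 3.258 eV

From Einstein's photoelectric equation: KE_max = hc/λ - φ
Rearranging: φ = hc/λ - KE_max

Calculate photon energy:
E_photon = hc/λ = (6.626×10⁻³⁴ J·s)(3×10⁸ m/s) / (155.6×10⁻⁹ m) = 7.9681 eV

Therefore:
φ = 7.9681 - 3.258 = 4.71 eV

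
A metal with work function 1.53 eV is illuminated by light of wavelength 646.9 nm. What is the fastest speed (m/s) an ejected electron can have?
3.6877e+05 m/s

First, find the maximum kinetic energy:
E_photon = hc/λ = 1.9166 eV
KE_max = E_photon - φ = 1.9166 - 1.53 = 0.3866 eV

Convert to Joules: KE_max = 0.3866 × 1.602×10⁻¹⁹ J = 6.1939e-20 J

Then use KE = ½mv² to find velocity:
v = √(2·KE/m) = √(2 × 6.1939e-20 J / 9.109e-31 kg)
v = 3.6877e+05 m/s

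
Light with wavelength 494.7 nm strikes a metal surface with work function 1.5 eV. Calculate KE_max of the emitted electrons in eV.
1.0063 eV

Using Einstein's photoelectric equation: KE_max = hf - φ = hc/λ - φ

First, calculate the photon energy:
E_photon = hc/λ = (6.626×10⁻³⁴ J·s)(3×10⁸ m/s) / (494.7×10⁻⁹ m)
E_photon = 2.5063 eV

Then, the maximum kinetic energy:
KE_max = E_photon - φ = 2.5063 eV - 1.5 eV = 1.0063 eV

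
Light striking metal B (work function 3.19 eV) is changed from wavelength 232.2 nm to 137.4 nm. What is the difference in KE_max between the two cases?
3.6841 eV

Using Einstein's equation: KE_max = hc/λ - φ

For λ₁ = 232.2 nm:
KE₁ = hc/λ₁ - φ = 5.3395 - 3.19 = 2.1495 eV

For λ₂ = 137.4 nm:
KE₂ = hc/λ₂ - φ = 9.0236 - 3.19 = 5.8336 eV

Change in KE:
ΔKE = KE₂ - KE₁ = 5.8336 - 2.1495 = 3.6841 eV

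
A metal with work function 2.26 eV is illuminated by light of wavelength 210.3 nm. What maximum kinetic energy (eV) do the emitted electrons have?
3.6356 eV

Using Einstein's photoelectric equation: KE_max = hf - φ = hc/λ - φ

First, calculate the photon energy:
E_photon = hc/λ = (6.626×10⁻³⁴ J·s)(3×10⁸ m/s) / (210.3×10⁻⁹ m)
E_photon = 5.8956 eV

Then, the maximum kinetic energy:
KE_max = E_photon - φ = 5.8956 eV - 2.26 eV = 3.6356 eV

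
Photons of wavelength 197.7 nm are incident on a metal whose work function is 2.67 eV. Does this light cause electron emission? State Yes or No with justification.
Yes

For photoemission, the photon energy must exceed the work function.

Photon energy: E = hc/λ = 6.2713 eV
Work function: φ = 2.67 eV

Since E_photon (6.2713 eV) > φ (2.67 eV), photoemission WILL occur.
The threshold wavelength is λ₀ = hc/φ = 464.4 nm.
Since 197.7 nm < 464.4 nm, the light has sufficient energy.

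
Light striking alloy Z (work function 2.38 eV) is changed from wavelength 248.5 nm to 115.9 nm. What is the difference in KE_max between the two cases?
5.7082 eV

Using Einstein's equation: KE_max = hc/λ - φ

For λ₁ = 248.5 nm:
KE₁ = hc/λ₁ - φ = 4.9893 - 2.38 = 2.6093 eV

For λ₂ = 115.9 nm:
KE₂ = hc/λ₂ - φ = 10.6975 - 2.38 = 8.3175 eV

Change in KE:
ΔKE = KE₂ - KE₁ = 8.3175 - 2.6093 = 5.7082 eV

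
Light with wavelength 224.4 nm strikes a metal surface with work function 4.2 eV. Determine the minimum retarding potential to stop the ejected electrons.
1.3251 V

The stopping potential V_s satisfies: eV_s = KE_max

First, find KE_max using Einstein's equation:
E_photon = hc/λ = 5.5251 eV
KE_max = E_photon - φ = 5.5251 - 4.2 = 1.3251 eV

Since eV_s = KE_max:
V_s = KE_max/e = 1.3251 V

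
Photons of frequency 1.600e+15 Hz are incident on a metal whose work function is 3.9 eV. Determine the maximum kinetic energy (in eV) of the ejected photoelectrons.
2.7171 eV

Using Einstein's photoelectric equation: KE_max = hf - φ

First, calculate the photon energy:
E_photon = hf = (6.626×10⁻³⁴ J·s)(1.600e+15 Hz)
E_photon = 6.6171 eV

Then, the maximum kinetic energy:
KE_max = E_photon - φ = 6.6171 eV - 3.9 eV = 2.7171 eV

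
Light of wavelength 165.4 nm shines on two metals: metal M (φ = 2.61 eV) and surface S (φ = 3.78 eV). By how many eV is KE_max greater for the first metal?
1.1700 eV

Using KE_max = hc/λ - φ for each metal:

Photon energy: E = hc/λ = 7.4960 eV

For metal M (φ₁ = 2.61 eV):
KE₁ = E - φ₁ = 7.4960 - 2.61 = 4.8860 eV

For surface S (φ₂ = 3.78 eV):
KE₂ = E - φ₂ = 7.4960 - 3.78 = 3.7160 eV

Difference:
ΔKE = KE₁ - KE₂ = 4.8860 - 3.7160 = 1.1700 eV

Note: The difference equals the difference in work functions: 3.78 - 2.61 = 1.17 eV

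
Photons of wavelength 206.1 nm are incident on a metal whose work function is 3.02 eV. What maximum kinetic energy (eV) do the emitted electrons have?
2.9957 eV

Using Einstein's photoelectric equation: KE_max = hf - φ = hc/λ - φ

First, calculate the photon energy:
E_photon = hc/λ = (6.626×10⁻³⁴ J·s)(3×10⁸ m/s) / (206.1×10⁻⁹ m)
E_photon = 6.0157 eV

Then, the maximum kinetic energy:
KE_max = E_photon - φ = 6.0157 eV - 3.02 eV = 2.9957 eV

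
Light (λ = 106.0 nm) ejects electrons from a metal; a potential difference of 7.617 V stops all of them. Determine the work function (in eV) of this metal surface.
4.08 eV

The stopping potential gives the maximum kinetic energy: KE_max = eV_s = 7.617 eV

From Einstein's photoelectric equation: KE_max = hc/λ - φ
Rearranging: φ = hc/λ - KE_max

Calculate photon energy:
E_photon = hc/λ = (6.626×10⁻³⁴ J·s)(3×10⁸ m/s) / (106.0×10⁻⁹ m) = 11.6966 eV

Therefore:
φ = 11.6966 - 7.617 = 4.08 eV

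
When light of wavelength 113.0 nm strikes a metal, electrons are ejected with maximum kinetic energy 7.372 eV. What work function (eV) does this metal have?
3.60 eV

From Einstein's photoelectric equation: KE_max = hf - φ = hc/λ - φ

Rearranging for φ:
φ = hc/λ - KE_max

Calculate photon energy:
E_photon = hc/λ = 10.9721 eV

Therefore:
φ = 10.9721 - 7.372 = 3.60 eV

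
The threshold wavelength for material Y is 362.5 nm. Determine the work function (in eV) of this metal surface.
3.42 eV

At the threshold wavelength, photon energy equals work function:
φ = hc/λ₀

Calculating:
φ = (6.626×10⁻³⁴ J·s)(3×10⁸ m/s) / (362.5×10⁻⁹ m)
φ = 3.42 eV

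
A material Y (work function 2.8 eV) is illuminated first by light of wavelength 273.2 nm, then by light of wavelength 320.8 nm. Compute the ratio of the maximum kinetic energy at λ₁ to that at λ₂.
1.6324

Using Einstein's equation: KE_max = hc/λ - φ

For λ₁ = 273.2 nm:
E₁ = hc/λ₁ = 4.5382 eV
KE₁ = E₁ - φ = 4.5382 - 2.8 = 1.7382 eV

For λ₂ = 320.8 nm:
E₂ = hc/λ₂ = 3.8648 eV
KE₂ = E₂ - φ = 3.8648 - 2.8 = 1.0648 eV

Ratio: KE₁/KE₂ = 1.7382/1.0648 = 1.6324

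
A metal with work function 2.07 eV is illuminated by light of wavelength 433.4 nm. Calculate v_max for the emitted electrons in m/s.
5.2740e+05 m/s

First, find the maximum kinetic energy:
E_photon = hc/λ = 2.8607 eV
KE_max = E_photon - φ = 2.8607 - 2.07 = 0.7907 eV

Convert to Joules: KE_max = 0.7907 × 1.602×10⁻¹⁹ J = 1.2669e-19 J

Then use KE = ½mv² to find velocity:
v = √(2·KE/m) = √(2 × 1.2669e-19 J / 9.109e-31 kg)
v = 5.2740e+05 m/s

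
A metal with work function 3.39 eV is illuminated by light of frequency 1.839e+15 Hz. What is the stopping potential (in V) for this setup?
4.2155 V

The stopping potential V_s satisfies: eV_s = KE_max

First, find KE_max using Einstein's equation:
E_photon = hf = (6.626×10⁻³⁴ J·s)(1.839e+15 Hz) = 7.6055 eV
KE_max = E_photon - φ = 7.6055 - 3.39 = 4.2155 eV

Since eV_s = KE_max:
V_s = KE_max/e = 4.2155 V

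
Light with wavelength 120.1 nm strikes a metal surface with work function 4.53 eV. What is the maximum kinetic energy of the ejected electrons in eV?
5.7934 eV

Using Einstein's photoelectric equation: KE_max = hf - φ = hc/λ - φ

First, calculate the photon energy:
E_photon = hc/λ = (6.626×10⁻³⁴ J·s)(3×10⁸ m/s) / (120.1×10⁻⁹ m)
E_photon = 10.3234 eV

Then, the maximum kinetic energy:
KE_max = E_photon - φ = 10.3234 eV - 4.53 eV = 5.7934 eV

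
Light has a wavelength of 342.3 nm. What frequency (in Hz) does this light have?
8.7582e+14 Hz

Using the wave equation: c = fλ

Solving for frequency:
f = c/λ = (3×10⁸ m/s) / (342.3×10⁻⁹ m)
f = 8.7582e+14 Hz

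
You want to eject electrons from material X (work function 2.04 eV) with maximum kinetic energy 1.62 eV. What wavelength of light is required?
338.75 nm

From Einstein's equation: KE_max = hc/λ - φ

Rearranging for λ:
hc/λ = KE_max + φ
λ = hc/(KE_max + φ)

Required photon energy:
E_photon = KE_max + φ = 1.62 + 2.04 = 3.66 eV

Required wavelength:
λ = hc/E_photon = (6.626×10⁻³⁴)(3×10⁸) / (3.66 × 1.602×10⁻¹⁹)
λ = 338.75 nm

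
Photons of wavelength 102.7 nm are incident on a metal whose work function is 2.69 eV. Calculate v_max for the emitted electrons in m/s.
1.8167e+06 m/s

First, find the maximum kinetic energy:
E_photon = hc/λ = 12.0725 eV
KE_max = E_photon - φ = 12.0725 - 2.69 = 9.3825 eV

Convert to Joules: KE_max = 9.3825 × 1.602×10⁻¹⁹ J = 1.5032e-18 J

Then use KE = ½mv² to find velocity:
v = √(2·KE/m) = √(2 × 1.5032e-18 J / 9.109e-31 kg)
v = 1.8167e+06 m/s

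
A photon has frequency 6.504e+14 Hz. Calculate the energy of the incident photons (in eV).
2.6898 eV

Using E = hf:

E = hf = (6.626×10⁻³⁴ J·s)(6.504e+14 Hz)
E = 2.6898 eV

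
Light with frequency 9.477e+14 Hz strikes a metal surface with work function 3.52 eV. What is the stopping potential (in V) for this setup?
0.3994 V

The stopping potential V_s satisfies: eV_s = KE_max

First, find KE_max using Einstein's equation:
E_photon = hf = (6.626×10⁻³⁴ J·s)(9.477e+14 Hz) = 3.9194 eV
KE_max = E_photon - φ = 3.9194 - 3.52 = 0.3994 eV

Since eV_s = KE_max:
V_s = KE_max/e = 0.3994 V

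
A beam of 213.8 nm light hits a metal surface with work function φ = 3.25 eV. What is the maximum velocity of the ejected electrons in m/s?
9.4693e+05 m/s

First, find the maximum kinetic energy:
E_photon = hc/λ = 5.7991 eV
KE_max = E_photon - φ = 5.7991 - 3.25 = 2.5491 eV

Convert to Joules: KE_max = 2.5491 × 1.602×10⁻¹⁹ J = 4.0841e-19 J

Then use KE = ½mv² to find velocity:
v = √(2·KE/m) = √(2 × 4.0841e-19 J / 9.109e-31 kg)
v = 9.4693e+05 m/s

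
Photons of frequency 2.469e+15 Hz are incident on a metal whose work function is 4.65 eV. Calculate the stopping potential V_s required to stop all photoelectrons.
5.5610 V

The stopping potential V_s satisfies: eV_s = KE_max

First, find KE_max using Einstein's equation:
E_photon = hf = (6.626×10⁻³⁴ J·s)(2.469e+15 Hz) = 10.2110 eV
KE_max = E_photon - φ = 10.2110 - 4.65 = 5.5610 eV

Since eV_s = KE_max:
V_s = KE_max/e = 5.5610 V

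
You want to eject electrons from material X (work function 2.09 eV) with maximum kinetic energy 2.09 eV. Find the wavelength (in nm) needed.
296.61 nm

From Einstein's equation: KE_max = hc/λ - φ

Rearranging for λ:
hc/λ = KE_max + φ
λ = hc/(KE_max + φ)

Required photon energy:
E_photon = KE_max + φ = 2.09 + 2.09 = 4.18 eV

Required wavelength:
λ = hc/E_photon = (6.626×10⁻³⁴)(3×10⁸) / (4.18 × 1.602×10⁻¹⁹)
λ = 296.61 nm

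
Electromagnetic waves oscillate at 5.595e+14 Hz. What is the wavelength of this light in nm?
535.82 nm

Using the wave equation: c = fλ

Solving for wavelength:
λ = c/f = (3×10⁸ m/s) / (5.595e+14 Hz)
λ = 535.82 nm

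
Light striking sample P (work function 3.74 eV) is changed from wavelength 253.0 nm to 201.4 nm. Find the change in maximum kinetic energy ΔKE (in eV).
1.2556 eV

Using Einstein's equation: KE_max = hc/λ - φ

For λ₁ = 253.0 nm:
KE₁ = hc/λ₁ - φ = 4.9006 - 3.74 = 1.1606 eV

For λ₂ = 201.4 nm:
KE₂ = hc/λ₂ - φ = 6.1561 - 3.74 = 2.4161 eV

Change in KE:
ΔKE = KE₂ - KE₁ = 2.4161 - 1.1606 = 1.2556 eV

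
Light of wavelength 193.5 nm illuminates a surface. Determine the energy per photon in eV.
6.4075 eV

Using E = hf = hc/λ:

E = hc/λ = (6.626×10⁻³⁴ J·s)(3×10⁸ m/s) / (193.5×10⁻⁹ m)
E = 6.4075 eV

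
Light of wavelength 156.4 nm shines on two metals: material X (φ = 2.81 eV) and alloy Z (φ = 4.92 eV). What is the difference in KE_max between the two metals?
2.1100 eV

Using KE_max = hc/λ - φ for each metal:

Photon energy: E = hc/λ = 7.9274 eV

For material X (φ₁ = 2.81 eV):
KE₁ = E - φ₁ = 7.9274 - 2.81 = 5.1174 eV

For alloy Z (φ₂ = 4.92 eV):
KE₂ = E - φ₂ = 7.9274 - 4.92 = 3.0074 eV

Difference:
ΔKE = KE₁ - KE₂ = 5.1174 - 3.0074 = 2.1100 eV

Note: The difference equals the difference in work functions: 4.92 - 2.81 = 2.11 eV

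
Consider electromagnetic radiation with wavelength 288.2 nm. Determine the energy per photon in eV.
4.3020 eV

Using E = hf = hc/λ:

E = hc/λ = (6.626×10⁻³⁴ J·s)(3×10⁸ m/s) / (288.2×10⁻⁹ m)
E = 4.3020 eV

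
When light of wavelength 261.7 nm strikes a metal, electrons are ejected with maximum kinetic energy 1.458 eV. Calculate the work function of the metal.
3.28 eV

From Einstein's photoelectric equation: KE_max = hf - φ = hc/λ - φ

Rearranging for φ:
φ = hc/λ - KE_max

Calculate photon energy:
E_photon = hc/λ = 4.7376 eV

Therefore:
φ = 4.7376 - 1.458 = 3.28 eV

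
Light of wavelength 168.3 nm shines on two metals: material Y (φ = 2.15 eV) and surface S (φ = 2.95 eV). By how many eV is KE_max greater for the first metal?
0.8000 eV

Using KE_max = hc/λ - φ for each metal:

Photon energy: E = hc/λ = 7.3669 eV

For material Y (φ₁ = 2.15 eV):
KE₁ = E - φ₁ = 7.3669 - 2.15 = 5.2169 eV

For surface S (φ₂ = 2.95 eV):
KE₂ = E - φ₂ = 7.3669 - 2.95 = 4.4169 eV

Difference:
ΔKE = KE₁ - KE₂ = 5.2169 - 4.4169 = 0.8000 eV

Note: The difference equals the difference in work functions: 2.95 - 2.15 = 0.80 eV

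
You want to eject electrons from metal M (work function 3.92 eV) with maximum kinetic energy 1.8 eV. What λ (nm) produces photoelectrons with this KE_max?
216.76 nm

From Einstein's equation: KE_max = hc/λ - φ

Rearranging for λ:
hc/λ = KE_max + φ
λ = hc/(KE_max + φ)

Required photon energy:
E_photon = KE_max + φ = 1.8 + 3.92 = 5.72 eV

Required wavelength:
λ = hc/E_photon = (6.626×10⁻³⁴)(3×10⁸) / (5.72 × 1.602×10⁻¹⁹)
λ = 216.76 nm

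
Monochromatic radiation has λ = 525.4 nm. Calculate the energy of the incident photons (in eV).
2.3598 eV

Using E = hf = hc/λ:

E = hc/λ = (6.626×10⁻³⁴ J·s)(3×10⁸ m/s) / (525.4×10⁻⁹ m)
E = 2.3598 eV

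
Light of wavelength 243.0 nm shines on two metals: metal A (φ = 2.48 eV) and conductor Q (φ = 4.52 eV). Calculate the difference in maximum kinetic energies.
2.0400 eV

Using KE_max = hc/λ - φ for each metal:

Photon energy: E = hc/λ = 5.1022 eV

For metal A (φ₁ = 2.48 eV):
KE₁ = E - φ₁ = 5.1022 - 2.48 = 2.6222 eV

For conductor Q (φ₂ = 4.52 eV):
KE₂ = E - φ₂ = 5.1022 - 4.52 = 0.5822 eV

Difference:
ΔKE = KE₁ - KE₂ = 2.6222 - 0.5822 = 2.0400 eV

Note: The difference equals the difference in work functions: 4.52 - 2.48 = 2.04 eV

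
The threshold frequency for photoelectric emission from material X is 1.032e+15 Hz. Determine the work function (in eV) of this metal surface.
4.27 eV

At the threshold frequency, photon energy equals work function:
φ = hf₀

Calculating:
φ = (6.626×10⁻³⁴ J·s)(1.032e+15 Hz)
φ = 4.27 eV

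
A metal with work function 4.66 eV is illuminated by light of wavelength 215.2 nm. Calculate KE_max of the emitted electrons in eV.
1.1013 eV

Using Einstein's photoelectric equation: KE_max = hf - φ = hc/λ - φ

First, calculate the photon energy:
E_photon = hc/λ = (6.626×10⁻³⁴ J·s)(3×10⁸ m/s) / (215.2×10⁻⁹ m)
E_photon = 5.7613 eV

Then, the maximum kinetic energy:
KE_max = E_photon - φ = 5.7613 eV - 4.66 eV = 1.1013 eV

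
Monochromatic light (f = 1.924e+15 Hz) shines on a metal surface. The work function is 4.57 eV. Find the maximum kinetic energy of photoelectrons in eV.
3.3870 eV

Using Einstein's photoelectric equation: KE_max = hf - φ

First, calculate the photon energy:
E_photon = hf = (6.626×10⁻³⁴ J·s)(1.924e+15 Hz)
E_photon = 7.9570 eV

Then, the maximum kinetic energy:
KE_max = E_photon - φ = 7.9570 eV - 4.57 eV = 3.3870 eV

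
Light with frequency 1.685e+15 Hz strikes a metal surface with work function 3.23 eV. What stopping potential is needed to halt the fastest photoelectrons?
3.7386 V

The stopping potential V_s satisfies: eV_s = KE_max

First, find KE_max using Einstein's equation:
E_photon = hf = (6.626×10⁻³⁴ J·s)(1.685e+15 Hz) = 6.9686 eV
KE_max = E_photon - φ = 6.9686 - 3.23 = 3.7386 eV

Since eV_s = KE_max:
V_s = KE_max/e = 3.7386 V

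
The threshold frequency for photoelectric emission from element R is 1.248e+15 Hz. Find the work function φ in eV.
5.16 eV

At the threshold frequency, photon energy equals work function:
φ = hf₀

Calculating:
φ = (6.626×10⁻³⁴ J·s)(1.248e+15 Hz)
φ = 5.16 eV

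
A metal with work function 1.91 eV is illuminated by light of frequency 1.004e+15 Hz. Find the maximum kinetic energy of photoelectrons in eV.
2.2422 eV

Using Einstein's photoelectric equation: KE_max = hf - φ

First, calculate the photon energy:
E_photon = hf = (6.626×10⁻³⁴ J·s)(1.004e+15 Hz)
E_photon = 4.1522 eV

Then, the maximum kinetic energy:
KE_max = E_photon - φ = 4.1522 eV - 1.91 eV = 2.2422 eV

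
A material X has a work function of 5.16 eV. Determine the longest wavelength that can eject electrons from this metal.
240.28 nm

The threshold wavelength is when the photon energy equals the work function:
hc/λ₀ = φ

Solving for λ₀:
λ₀ = hc/φ = (6.626×10⁻³⁴ J·s)(3×10⁸ m/s) / (5.16 eV × 1.602×10⁻¹⁹ J/eV)
λ₀ = 240.28 nm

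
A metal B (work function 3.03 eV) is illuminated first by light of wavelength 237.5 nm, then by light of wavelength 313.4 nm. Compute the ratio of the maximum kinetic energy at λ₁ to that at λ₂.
2.3652

Using Einstein's equation: KE_max = hc/λ - φ

For λ₁ = 237.5 nm:
E₁ = hc/λ₁ = 5.2204 eV
KE₁ = E₁ - φ = 5.2204 - 3.03 = 2.1904 eV

For λ₂ = 313.4 nm:
E₂ = hc/λ₂ = 3.9561 eV
KE₂ = E₂ - φ = 3.9561 - 3.03 = 0.9261 eV

Ratio: KE₁/KE₂ = 2.1904/0.9261 = 2.3652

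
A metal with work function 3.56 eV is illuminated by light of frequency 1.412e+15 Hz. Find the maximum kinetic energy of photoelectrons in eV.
2.2796 eV

Using Einstein's photoelectric equation: KE_max = hf - φ

First, calculate the photon energy:
E_photon = hf = (6.626×10⁻³⁴ J·s)(1.412e+15 Hz)
E_photon = 5.8396 eV

Then, the maximum kinetic energy:
KE_max = E_photon - φ = 5.8396 eV - 3.56 eV = 2.2796 eV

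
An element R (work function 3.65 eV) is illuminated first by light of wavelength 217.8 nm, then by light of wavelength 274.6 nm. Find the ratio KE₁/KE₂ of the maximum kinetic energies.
2.3611

Using Einstein's equation: KE_max = hc/λ - φ

For λ₁ = 217.8 nm:
E₁ = hc/λ₁ = 5.6926 eV
KE₁ = E₁ - φ = 5.6926 - 3.65 = 2.0426 eV

For λ₂ = 274.6 nm:
E₂ = hc/λ₂ = 4.5151 eV
KE₂ = E₂ - φ = 4.5151 - 3.65 = 0.8651 eV

Ratio: KE₁/KE₂ = 2.0426/0.8651 = 2.3611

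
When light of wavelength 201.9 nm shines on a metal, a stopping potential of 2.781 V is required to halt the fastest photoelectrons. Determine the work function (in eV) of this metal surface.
3.36 eV

The stopping potential gives the maximum kinetic energy: KE_max = eV_s = 2.781 eV

From Einstein's photoelectric equation: KE_max = hc/λ - φ
Rearranging: φ = hc/λ - KE_max

Calculate photon energy:
E_photon = hc/λ = (6.626×10⁻³⁴ J·s)(3×10⁸ m/s) / (201.9×10⁻⁹ m) = 6.1409 eV

Therefore:
φ = 6.1409 - 2.781 = 3.36 eV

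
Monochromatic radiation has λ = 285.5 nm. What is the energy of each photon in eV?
4.3427 eV

Using E = hf = hc/λ:

E = hc/λ = (6.626×10⁻³⁴ J·s)(3×10⁸ m/s) / (285.5×10⁻⁹ m)
E = 4.3427 eV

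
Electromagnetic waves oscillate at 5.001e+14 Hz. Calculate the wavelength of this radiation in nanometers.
599.47 nm

Using the wave equation: c = fλ

Solving for wavelength:
λ = c/f = (3×10⁸ m/s) / (5.001e+14 Hz)
λ = 599.47 nm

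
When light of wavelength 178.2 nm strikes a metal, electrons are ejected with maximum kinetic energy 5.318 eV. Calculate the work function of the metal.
1.64 eV

From Einstein's photoelectric equation: KE_max = hf - φ = hc/λ - φ

Rearranging for φ:
φ = hc/λ - KE_max

Calculate photon energy:
E_photon = hc/λ = 6.9576 eV

Therefore:
φ = 6.9576 - 5.318 = 1.64 eV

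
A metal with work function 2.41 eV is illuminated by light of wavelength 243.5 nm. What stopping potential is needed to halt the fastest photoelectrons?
2.6818 V

The stopping potential V_s satisfies: eV_s = KE_max

First, find KE_max using Einstein's equation:
E_photon = hc/λ = 5.0918 eV
KE_max = E_photon - φ = 5.0918 - 2.41 = 2.6818 eV

Since eV_s = KE_max:
V_s = KE_max/e = 2.6818 V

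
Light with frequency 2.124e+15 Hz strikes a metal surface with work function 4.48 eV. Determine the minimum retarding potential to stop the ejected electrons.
4.3042 V

The stopping potential V_s satisfies: eV_s = KE_max

First, find KE_max using Einstein's equation:
E_photon = hf = (6.626×10⁻³⁴ J·s)(2.124e+15 Hz) = 8.7842 eV
KE_max = E_photon - φ = 8.7842 - 4.48 = 4.3042 eV

Since eV_s = KE_max:
V_s = KE_max/e = 4.3042 V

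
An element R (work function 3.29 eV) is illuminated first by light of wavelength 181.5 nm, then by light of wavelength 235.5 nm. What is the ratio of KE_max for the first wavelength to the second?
1.7932

Using Einstein's equation: KE_max = hc/λ - φ

For λ₁ = 181.5 nm:
E₁ = hc/λ₁ = 6.8311 eV
KE₁ = E₁ - φ = 6.8311 - 3.29 = 3.5411 eV

For λ₂ = 235.5 nm:
E₂ = hc/λ₂ = 5.2647 eV
KE₂ = E₂ - φ = 5.2647 - 3.29 = 1.9747 eV

Ratio: KE₁/KE₂ = 3.5411/1.9747 = 1.7932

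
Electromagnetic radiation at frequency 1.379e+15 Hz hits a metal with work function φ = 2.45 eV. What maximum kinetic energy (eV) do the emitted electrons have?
3.2531 eV

Using Einstein's photoelectric equation: KE_max = hf - φ

First, calculate the photon energy:
E_photon = hf = (6.626×10⁻³⁴ J·s)(1.379e+15 Hz)
E_photon = 5.7031 eV

Then, the maximum kinetic energy:
KE_max = E_photon - φ = 5.7031 eV - 2.45 eV = 3.2531 eV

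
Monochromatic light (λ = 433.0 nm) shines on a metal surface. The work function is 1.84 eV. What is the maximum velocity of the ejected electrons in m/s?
5.9999e+05 m/s

First, find the maximum kinetic energy:
E_photon = hc/λ = 2.8634 eV
KE_max = E_photon - φ = 2.8634 - 1.84 = 1.0234 eV

Convert to Joules: KE_max = 1.0234 × 1.602×10⁻¹⁹ J = 1.6396e-19 J

Then use KE = ½mv² to find velocity:
v = √(2·KE/m) = √(2 × 1.6396e-19 J / 9.109e-31 kg)
v = 5.9999e+05 m/s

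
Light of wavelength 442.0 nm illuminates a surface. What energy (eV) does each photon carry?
2.8051 eV

Using E = hf = hc/λ:

E = hc/λ = (6.626×10⁻³⁴ J·s)(3×10⁸ m/s) / (442.0×10⁻⁹ m)
E = 2.8051 eV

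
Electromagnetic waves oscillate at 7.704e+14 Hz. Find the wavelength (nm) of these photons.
389.14 nm

Using the wave equation: c = fλ

Solving for wavelength:
λ = c/f = (3×10⁸ m/s) / (7.704e+14 Hz)
λ = 389.14 nm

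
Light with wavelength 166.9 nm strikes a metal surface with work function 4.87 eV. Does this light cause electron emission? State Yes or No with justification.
Yes

For photoemission, the photon energy must exceed the work function.

Photon energy: E = hc/λ = 7.4287 eV
Work function: φ = 4.87 eV

Since E_photon (7.4287 eV) > φ (4.87 eV), photoemission WILL occur.
The threshold wavelength is λ₀ = hc/φ = 254.6 nm.
Since 166.9 nm < 254.6 nm, the light has sufficient energy.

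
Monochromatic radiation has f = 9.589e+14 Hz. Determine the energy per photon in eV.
3.9657 eV

Using E = hf:

E = hf = (6.626×10⁻³⁴ J·s)(9.589e+14 Hz)
E = 3.9657 eV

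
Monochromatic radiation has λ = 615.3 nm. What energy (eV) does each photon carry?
2.0150 eV

Using E = hf = hc/λ:

E = hc/λ = (6.626×10⁻³⁴ J·s)(3×10⁸ m/s) / (615.3×10⁻⁹ m)
E = 2.0150 eV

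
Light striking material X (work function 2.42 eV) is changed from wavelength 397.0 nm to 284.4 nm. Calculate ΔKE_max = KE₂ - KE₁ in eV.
1.2365 eV

Using Einstein's equation: KE_max = hc/λ - φ

For λ₁ = 397.0 nm:
KE₁ = hc/λ₁ - φ = 3.1230 - 2.42 = 0.7030 eV

For λ₂ = 284.4 nm:
KE₂ = hc/λ₂ - φ = 4.3595 - 2.42 = 1.9395 eV

Change in KE:
ΔKE = KE₂ - KE₁ = 1.9395 - 0.7030 = 1.2365 eV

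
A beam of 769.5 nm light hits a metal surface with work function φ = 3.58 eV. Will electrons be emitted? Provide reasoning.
No

For photoemission, the photon energy must exceed the work function.

Photon energy: E = hc/λ = 1.6112 eV
Work function: φ = 3.58 eV

Since E_photon (1.6112 eV) < φ (3.58 eV), photoemission will NOT occur.
The threshold wavelength is λ₀ = hc/φ = 346.3 nm.
Since 769.5 nm > 346.3 nm, the photons lack sufficient energy.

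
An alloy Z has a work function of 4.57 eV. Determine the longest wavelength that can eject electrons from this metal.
271.30 nm

The threshold wavelength is when the photon energy equals the work function:
hc/λ₀ = φ

Solving for λ₀:
λ₀ = hc/φ = (6.626×10⁻³⁴ J·s)(3×10⁸ m/s) / (4.57 eV × 1.602×10⁻¹⁹ J/eV)
λ₀ = 271.30 nm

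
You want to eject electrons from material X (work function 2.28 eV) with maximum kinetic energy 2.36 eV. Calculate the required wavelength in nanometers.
267.21 nm

From Einstein's equation: KE_max = hc/λ - φ

Rearranging for λ:
hc/λ = KE_max + φ
λ = hc/(KE_max + φ)

Required photon energy:
E_photon = KE_max + φ = 2.36 + 2.28 = 4.64 eV

Required wavelength:
λ = hc/E_photon = (6.626×10⁻³⁴)(3×10⁸) / (4.64 × 1.602×10⁻¹⁹)
λ = 267.21 nm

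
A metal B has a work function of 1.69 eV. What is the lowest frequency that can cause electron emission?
4.0864e+14 Hz

The threshold frequency is when the photon energy equals the work function:
hf₀ = φ

Solving for f₀:
f₀ = φ/h = (1.69 eV × 1.602×10⁻¹⁹ J/eV) / (6.626×10⁻³⁴ J·s)
f₀ = 4.0864e+14 Hz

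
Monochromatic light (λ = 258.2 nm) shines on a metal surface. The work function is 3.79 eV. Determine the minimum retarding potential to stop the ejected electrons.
1.0119 V

The stopping potential V_s satisfies: eV_s = KE_max

First, find KE_max using Einstein's equation:
E_photon = hc/λ = 4.8019 eV
KE_max = E_photon - φ = 4.8019 - 3.79 = 1.0119 eV

Since eV_s = KE_max:
V_s = KE_max/e = 1.0119 V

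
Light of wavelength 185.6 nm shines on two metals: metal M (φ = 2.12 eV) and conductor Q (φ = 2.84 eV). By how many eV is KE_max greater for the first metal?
0.7200 eV

Using KE_max = hc/λ - φ for each metal:

Photon energy: E = hc/λ = 6.6802 eV

For metal M (φ₁ = 2.12 eV):
KE₁ = E - φ₁ = 6.6802 - 2.12 = 4.5602 eV

For conductor Q (φ₂ = 2.84 eV):
KE₂ = E - φ₂ = 6.6802 - 2.84 = 3.8402 eV

Difference:
ΔKE = KE₁ - KE₂ = 4.5602 - 3.8402 = 0.7200 eV

Note: The difference equals the difference in work functions: 2.84 - 2.12 = 0.72 eV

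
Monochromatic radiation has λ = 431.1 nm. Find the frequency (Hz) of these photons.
6.9541e+14 Hz

Using the wave equation: c = fλ

Solving for frequency:
f = c/λ = (3×10⁸ m/s) / (431.1×10⁻⁹ m)
f = 6.9541e+14 Hz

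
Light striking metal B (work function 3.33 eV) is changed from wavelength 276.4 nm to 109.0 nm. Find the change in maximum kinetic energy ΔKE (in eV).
6.8890 eV

Using Einstein's equation: KE_max = hc/λ - φ

For λ₁ = 276.4 nm:
KE₁ = hc/λ₁ - φ = 4.4857 - 3.33 = 1.1557 eV

For λ₂ = 109.0 nm:
KE₂ = hc/λ₂ - φ = 11.3747 - 3.33 = 8.0447 eV

Change in KE:
ΔKE = KE₂ - KE₁ = 8.0447 - 1.1557 = 6.8890 eV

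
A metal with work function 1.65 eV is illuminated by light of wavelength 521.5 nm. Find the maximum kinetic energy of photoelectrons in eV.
0.7275 eV

Using Einstein's photoelectric equation: KE_max = hf - φ = hc/λ - φ

First, calculate the photon energy:
E_photon = hc/λ = (6.626×10⁻³⁴ J·s)(3×10⁸ m/s) / (521.5×10⁻⁹ m)
E_photon = 2.3775 eV

Then, the maximum kinetic energy:
KE_max = E_photon - φ = 2.3775 eV - 1.65 eV = 0.7275 eV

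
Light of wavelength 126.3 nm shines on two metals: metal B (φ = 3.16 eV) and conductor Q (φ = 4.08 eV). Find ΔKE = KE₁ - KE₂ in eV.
0.9200 eV

Using KE_max = hc/λ - φ for each metal:

Photon energy: E = hc/λ = 9.8166 eV

For metal B (φ₁ = 3.16 eV):
KE₁ = E - φ₁ = 9.8166 - 3.16 = 6.6566 eV

For conductor Q (φ₂ = 4.08 eV):
KE₂ = E - φ₂ = 9.8166 - 4.08 = 5.7366 eV

Difference:
ΔKE = KE₁ - KE₂ = 6.6566 - 5.7366 = 0.9200 eV

Note: The difference equals the difference in work functions: 4.08 - 3.16 = 0.92 eV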